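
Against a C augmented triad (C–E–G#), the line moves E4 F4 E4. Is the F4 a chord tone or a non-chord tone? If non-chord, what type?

The harmony at that moment is C augmented triad (C, E, G#); F4 is not a chord tone.
It is approached by step up from E4 and left by step down to E4.
Step away and step back to the same note — a neighbor tone (upper neighbor).

Non-chord tone — a neighbor tone.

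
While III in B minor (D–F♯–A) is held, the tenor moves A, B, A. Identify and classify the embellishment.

The harmony at that moment is D major triad (D, F♯, A); B is not a chord tone.
It is approached by step up from A and left by step down to A.
Step away and step back to the same note — a neighbor tone (upper neighbor).

B is a neighbor tone.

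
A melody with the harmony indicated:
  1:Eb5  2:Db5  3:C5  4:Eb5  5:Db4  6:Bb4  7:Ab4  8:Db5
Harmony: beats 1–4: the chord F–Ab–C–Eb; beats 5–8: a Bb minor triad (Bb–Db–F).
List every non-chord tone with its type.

Db5 (beat 2) — passing tone; Ab4 (beat 7) — escape tone.

The harmony at that moment is F minor seventh chord (F, Ab, C, Eb); Db5 is not a chord tone.
It is approached by step down from Eb5 and left by step down to C5.
Step in, step out in the same direction — a passing tone.
The harmony at that moment is Bb minor triad (Bb, Db, F); Ab4 is not a chord tone.
It is approached by step down from Bb4 and left by leap up to Db5.
Step in, leap out — an escape tone.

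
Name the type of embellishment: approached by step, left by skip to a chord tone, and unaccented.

Escape tone.

Approach: by step. Departure: by leap. Metric position: weak.
Step in, leap out, from a weak position — an escape tone (échappée). (It is the mirror image of the appoggiatura, which leaps in and steps out on a strong beat.)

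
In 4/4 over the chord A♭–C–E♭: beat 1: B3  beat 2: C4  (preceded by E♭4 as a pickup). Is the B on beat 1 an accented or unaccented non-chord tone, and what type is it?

Accented appoggiatura.

The harmony at that moment is A♭ major triad (A♭, C, E♭); B3 is not a chord tone.
It is approached by leap down from E♭4 and left by step up to C4.
Leap in, step out — an appoggiatura.
It falls on the downbeat, so it is accented.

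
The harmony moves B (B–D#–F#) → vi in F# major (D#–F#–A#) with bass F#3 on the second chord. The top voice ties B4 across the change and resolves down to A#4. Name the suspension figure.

At the second chord the bass is F#3. The suspended B4 lies a fourth above the bass; after resolving down by step to A#4, the interval above the bass becomes a third.
Suspension figures are named by those two intervals: 4–3.

4–3 suspension.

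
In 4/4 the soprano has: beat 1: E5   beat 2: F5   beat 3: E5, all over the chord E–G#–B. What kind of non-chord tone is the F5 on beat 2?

The harmony at that moment is E major triad (E, G#, B); F5 is not a chord tone.
It is approached by step up from E5 and left by step down to E5.
Step away and step back to the same note — a neighbor tone (upper neighbor).

Upper neighbor tone.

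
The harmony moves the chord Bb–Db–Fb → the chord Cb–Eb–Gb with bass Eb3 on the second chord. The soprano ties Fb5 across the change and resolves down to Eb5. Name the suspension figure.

9–8 suspension.

At the second chord the bass is Eb3. The suspended Fb5 lies a ninth above the bass; after resolving down by step to Eb5, the interval above the bass becomes an octave.
Suspension figures are named by those two intervals: 9–8.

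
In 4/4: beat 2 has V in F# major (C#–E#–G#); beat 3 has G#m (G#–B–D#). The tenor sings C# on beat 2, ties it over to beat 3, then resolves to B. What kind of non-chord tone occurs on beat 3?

The harmony at that moment is G# minor triad (G#, B, D#); C# is not a chord tone.
It is held over (the same pitch as the preceding C#) and left by step down to B.
Held over from the previous chord and resolving down by step — a suspension.

Suspension.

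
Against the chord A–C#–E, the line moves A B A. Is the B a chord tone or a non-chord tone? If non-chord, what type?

The harmony at that moment is A major triad (A, C#, E); B is not a chord tone.
It is approached by step up from A and left by step down to A.
Step away and step back to the same note — a neighbor tone (upper neighbor).

Non-chord tone — a neighbor tone.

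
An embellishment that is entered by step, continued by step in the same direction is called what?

Approach: by step. Departure: by step, continuing in the same direction.
Stepwise on both sides with no change of direction means the note fills in the space between two different chord tones — a passing tone. (Had it turned back to its starting note it would be a neighbor tone instead.)

Passing tone.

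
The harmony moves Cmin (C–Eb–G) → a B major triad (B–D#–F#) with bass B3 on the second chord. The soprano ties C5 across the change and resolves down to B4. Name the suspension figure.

9–8 suspension.

At the second chord the bass is B3. The suspended C5 lies a ninth above the bass; after resolving down by step to B4, the interval above the bass becomes an octave.
Suspension figures are named by those two intervals: 9–8.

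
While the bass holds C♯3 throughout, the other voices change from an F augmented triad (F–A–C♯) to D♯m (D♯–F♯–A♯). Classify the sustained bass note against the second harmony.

Pedal tone (pedal point).

The harmony at that moment is D♯ minor triad (D♯, F♯, A♯); C♯3 is not a chord tone.
It is held over (the same pitch as the preceding C♯3) and then sustained as the same pitch into the next harmony.
Sustained through a change of harmony — a pedal tone.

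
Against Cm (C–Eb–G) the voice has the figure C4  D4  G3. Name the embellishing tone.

The harmony at that moment is C minor triad (C, Eb, G); D4 is not a chord tone.
It is approached by step up from C4 and left by leap down to G3.
Step in, leap out — an escape tone.

D4 is an escape tone.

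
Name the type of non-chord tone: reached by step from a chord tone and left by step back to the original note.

Approach: by step. Departure: by step in the opposite direction, back to the starting pitch.
Stepwise on both sides but reversing to return to the same chord tone — a neighbor tone. (Had it continued onward in the same direction it would be a passing tone instead.)

Neighbor tone.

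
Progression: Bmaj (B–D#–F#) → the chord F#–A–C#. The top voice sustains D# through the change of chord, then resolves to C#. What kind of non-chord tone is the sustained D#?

D# is a suspension.

The harmony at that moment is F# minor triad (F#, A, C#); D# is not a chord tone.
It is held over (the same pitch as the preceding D#) and left by step down to C#.
Held over from the previous chord and resolving down by step — a suspension.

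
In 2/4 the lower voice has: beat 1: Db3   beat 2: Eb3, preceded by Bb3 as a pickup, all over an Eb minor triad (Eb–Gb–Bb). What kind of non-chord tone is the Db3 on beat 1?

Appoggiatura.

The harmony at that moment is Eb minor triad (Eb, Gb, Bb); Db3 is not a chord tone.
It is approached by leap down from Bb3 and left by step up to Eb3.
Leap in, step out, metrically accented — an appoggiatura.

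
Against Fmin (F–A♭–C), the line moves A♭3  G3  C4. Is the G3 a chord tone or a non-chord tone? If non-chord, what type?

Non-chord tone — an escape tone.

The harmony at that moment is F minor triad (F, A♭, C); G3 is not a chord tone.
It is approached by step down from A♭3 and left by leap up to C4.
Step in, leap out — an escape tone.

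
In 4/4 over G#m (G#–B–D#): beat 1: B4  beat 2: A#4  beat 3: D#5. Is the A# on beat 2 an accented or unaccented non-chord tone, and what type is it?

The harmony at that moment is G# minor triad (G#, B, D#); A#4 is not a chord tone.
It is approached by step down from B4 and left by leap up to D#5.
Step in, leap out — an escape tone.
It falls on a weak beat, so it is unaccented.

Unaccented escape tone.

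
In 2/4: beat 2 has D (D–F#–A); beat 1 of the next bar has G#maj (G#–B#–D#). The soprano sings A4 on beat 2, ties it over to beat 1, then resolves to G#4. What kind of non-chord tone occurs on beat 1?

Suspension.

The harmony at that moment is G# major triad (G#, B#, D#); A4 is not a chord tone.
It is held over (the same pitch as the preceding A4) and left by step down to G#4.
Held over from the previous chord and resolving down by step — a suspension.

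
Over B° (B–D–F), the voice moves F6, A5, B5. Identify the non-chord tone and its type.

The harmony at that moment is B diminished triad (B, D, F); A5 is not a chord tone.
It is approached by leap down from F6 and left by step up to B5.
Leap in, step out — an appoggiatura.

A5 is an appoggiatura.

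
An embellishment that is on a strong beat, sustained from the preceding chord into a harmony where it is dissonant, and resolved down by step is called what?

Approach: by preparation — the pitch is first a chord tone, then held (tied or repeated) while the harmony changes under it. Departure: down by step. Metric position: strong.
A prepared dissonance that resolves downward by step — a suspension. (The same figure resolving upward would be a retardation.)

Suspension.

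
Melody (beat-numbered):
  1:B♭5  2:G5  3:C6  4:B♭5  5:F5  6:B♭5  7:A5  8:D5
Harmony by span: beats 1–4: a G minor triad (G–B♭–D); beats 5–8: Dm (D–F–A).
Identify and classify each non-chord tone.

C6 (beat 3) — appoggiatura; B♭5 (beat 6) — appoggiatura.

The harmony at that moment is G minor triad (G, B♭, D); C6 is not a chord tone.
It is approached by leap up from G5 and left by step down to B♭5.
Leap in, step out — an appoggiatura.
The harmony at that moment is D minor triad (D, F, A); B♭5 is not a chord tone.
It is approached by leap up from F5 and left by step down to A5.
Leap in, step out — an appoggiatura.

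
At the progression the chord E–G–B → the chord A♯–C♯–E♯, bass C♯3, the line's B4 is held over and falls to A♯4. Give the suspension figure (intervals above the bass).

7–6 suspension.

At the second chord the bass is C♯3. The suspended B4 lies a seventh above the bass; after resolving down by step to A♯4, the interval above the bass becomes a sixth.
Suspension figures are named by those two intervals: 7–6.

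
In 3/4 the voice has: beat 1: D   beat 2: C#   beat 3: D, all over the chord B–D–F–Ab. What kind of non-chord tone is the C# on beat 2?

The harmony at that moment is B diminished seventh chord (B, D, F, Ab); C# is not a chord tone.
It is approached by step down from D and left by step up to D.
Step away and step back to the same note — a neighbor tone (lower neighbor).

Lower neighbor tone.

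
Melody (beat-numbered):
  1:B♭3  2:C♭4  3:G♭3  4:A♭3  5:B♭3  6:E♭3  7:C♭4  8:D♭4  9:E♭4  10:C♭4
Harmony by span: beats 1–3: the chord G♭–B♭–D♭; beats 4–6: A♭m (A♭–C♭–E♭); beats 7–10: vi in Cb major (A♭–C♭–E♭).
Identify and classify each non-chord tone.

C♭4 (beat 2) — escape tone; B♭3 (beat 5) — escape tone; D♭4 (beat 8) — passing tone.

The harmony at that moment is G♭ major triad (G♭, B♭, D♭); C♭4 is not a chord tone.
It is approached by step up from B♭3 and left by leap down to G♭3.
Step in, leap out — an escape tone.
The harmony at that moment is A♭ minor triad (A♭, C♭, E♭); B♭3 is not a chord tone.
It is approached by step up from A♭3 and left by leap down to E♭3.
Step in, leap out — an escape tone.
The harmony at that moment is A♭ minor triad (A♭, C♭, E♭); D♭4 is not a chord tone.
It is approached by step up from C♭4 and left by step up to E♭4.
Step in, step out in the same direction — a passing tone.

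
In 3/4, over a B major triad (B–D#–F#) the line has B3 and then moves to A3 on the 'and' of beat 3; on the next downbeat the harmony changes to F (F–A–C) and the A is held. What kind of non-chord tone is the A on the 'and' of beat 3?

Anticipation.

The harmony at that moment is B major triad (B, D#, F#); A3 is not a chord tone.
It is approached by step down from B3 and then sustained as the same pitch into the next harmony.
Arriving early and becoming a chord tone when the harmony changes — an anticipation.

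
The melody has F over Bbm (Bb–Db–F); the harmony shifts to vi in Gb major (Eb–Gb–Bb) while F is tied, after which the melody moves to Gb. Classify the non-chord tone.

The harmony at that moment is Eb minor triad (Eb, Gb, Bb); F is not a chord tone.
It is held over (the same pitch as the preceding F) and left by step up to Gb.
Held over from the previous chord and resolving up by step — a retardation.

F is a retardation.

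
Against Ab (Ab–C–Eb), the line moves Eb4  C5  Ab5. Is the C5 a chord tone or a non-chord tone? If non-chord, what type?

Chord tone (the third of Ab major triad).

Ab major triad contains Ab, C, Eb; C is the third, so it is a chord tone.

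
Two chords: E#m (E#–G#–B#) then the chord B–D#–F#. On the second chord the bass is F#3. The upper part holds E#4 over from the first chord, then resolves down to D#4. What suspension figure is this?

At the second chord the bass is F#3. The suspended E#4 lies a seventh above the bass; after resolving down by step to D#4, the interval above the bass becomes a sixth.
Suspension figures are named by those two intervals: 7–6.

7–6 suspension.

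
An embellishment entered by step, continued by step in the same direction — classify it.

Approach: by step. Departure: by step, continuing in the same direction.
Stepwise on both sides with no change of direction means the note fills in the space between two different chord tones — a passing tone. (Had it turned back to its starting note it would be a neighbor tone instead.)

Passing tone.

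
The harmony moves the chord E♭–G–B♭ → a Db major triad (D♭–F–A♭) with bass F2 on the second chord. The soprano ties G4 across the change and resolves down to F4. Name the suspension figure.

At the second chord the bass is F2. The suspended G4 lies a ninth above the bass; after resolving down by step to F4, the interval above the bass becomes an octave.
Suspension figures are named by those two intervals: 9–8.

9–8 suspension.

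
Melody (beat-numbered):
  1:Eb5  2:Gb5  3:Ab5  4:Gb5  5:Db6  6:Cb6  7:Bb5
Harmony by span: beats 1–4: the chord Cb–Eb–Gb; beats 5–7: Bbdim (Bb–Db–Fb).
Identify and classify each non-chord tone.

Ab5 (beat 3) — neighbor tone; Cb6 (beat 6) — passing tone.

The harmony at that moment is Cb major triad (Cb, Eb, Gb); Ab5 is not a chord tone.
It is approached by step up from Gb5 and left by step down to Gb5.
Step away and step back to the same note — a neighbor tone (upper neighbor).
The harmony at that moment is Bb diminished triad (Bb, Db, Fb); Cb6 is not a chord tone.
It is approached by step down from Db6 and left by step down to Bb5.
Step in, step out in the same direction — a passing tone.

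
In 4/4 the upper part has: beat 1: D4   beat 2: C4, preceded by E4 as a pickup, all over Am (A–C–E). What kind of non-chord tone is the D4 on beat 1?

Passing tone.

The harmony at that moment is A minor triad (A, C, E); D4 is not a chord tone.
It is approached by step down from E4 and left by step down to C4.
Step in, step out in the same direction — a passing tone.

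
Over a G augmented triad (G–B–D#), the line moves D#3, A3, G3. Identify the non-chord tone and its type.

The harmony at that moment is G augmented triad (G, B, D#); A3 is not a chord tone.
It is approached by leap up from D#3 and left by step down to G3.
Leap in, step out — an appoggiatura.

A3 is an appoggiatura.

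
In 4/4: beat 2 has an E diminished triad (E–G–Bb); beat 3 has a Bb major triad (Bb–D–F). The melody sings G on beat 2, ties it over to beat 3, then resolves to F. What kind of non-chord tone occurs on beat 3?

The harmony at that moment is Bb major triad (Bb, D, F); G is not a chord tone.
It is held over (the same pitch as the preceding G) and left by step down to F.
Held over from the previous chord and resolving down by step — a suspension.

Suspension.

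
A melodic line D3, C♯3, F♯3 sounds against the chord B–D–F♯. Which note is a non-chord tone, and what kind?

The harmony at that moment is B minor triad (B, D, F♯); C♯3 is not a chord tone.
It is approached by step down from D3 and left by leap up to F♯3.
Step in, leap out — an escape tone.

C♯3 is an escape tone.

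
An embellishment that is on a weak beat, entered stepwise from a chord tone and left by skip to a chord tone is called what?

Approach: by step. Departure: by leap. Metric position: weak.
Step in, leap out, from a weak position — an escape tone (échappée). (It is the mirror image of the appoggiatura, which leaps in and steps out on a strong beat.)

Escape tone.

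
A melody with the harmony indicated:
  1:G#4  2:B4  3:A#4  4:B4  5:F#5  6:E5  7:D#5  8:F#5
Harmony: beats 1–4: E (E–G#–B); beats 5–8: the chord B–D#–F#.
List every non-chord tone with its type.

A#4 (beat 3) — neighbor tone; E5 (beat 6) — passing tone.

The harmony at that moment is E major triad (E, G#, B); A#4 is not a chord tone.
It is approached by step down from B4 and left by step up to B4.
Step away and step back to the same note — a neighbor tone (lower neighbor).
The harmony at that moment is B major triad (B, D#, F#); E5 is not a chord tone.
It is approached by step down from F#5 and left by step down to D#5.
Step in, step out in the same direction — a passing tone.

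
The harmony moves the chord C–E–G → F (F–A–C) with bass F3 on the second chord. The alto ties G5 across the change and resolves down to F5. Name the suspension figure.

At the second chord the bass is F3. The suspended G5 lies a ninth above the bass; after resolving down by step to F5, the interval above the bass becomes an octave.
Suspension figures are named by those two intervals: 9–8.

9–8 suspension.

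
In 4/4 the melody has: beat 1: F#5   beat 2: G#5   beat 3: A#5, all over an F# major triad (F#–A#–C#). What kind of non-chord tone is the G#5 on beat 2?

The harmony at that moment is F# major triad (F#, A#, C#); G#5 is not a chord tone.
It is approached by step up from F#5 and left by step up to A#5.
Step in, step out in the same direction — a passing tone.

Passing tone.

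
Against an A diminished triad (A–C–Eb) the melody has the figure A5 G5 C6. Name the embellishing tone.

The harmony at that moment is A diminished triad (A, C, Eb); G5 is not a chord tone.
It is approached by step down from A5 and left by leap up to C6.
Step in, leap out — an escape tone.

G5 is an escape tone.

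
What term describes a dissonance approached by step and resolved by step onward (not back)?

Passing tone.

Approach: by step. Departure: by step, continuing in the same direction.
Stepwise on both sides with no change of direction means the note fills in the space between two different chord tones — a passing tone. (Had it turned back to its starting note it would be a neighbor tone instead.)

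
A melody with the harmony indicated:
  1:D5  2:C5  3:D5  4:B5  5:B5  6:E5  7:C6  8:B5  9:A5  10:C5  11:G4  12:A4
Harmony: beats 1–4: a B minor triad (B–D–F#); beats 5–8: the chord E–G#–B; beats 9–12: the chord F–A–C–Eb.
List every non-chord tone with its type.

The harmony at that moment is B minor triad (B, D, F#); C5 is not a chord tone.
It is approached by step down from D5 and left by step up to D5.
Step away and step back to the same note — a neighbor tone (lower neighbor).
The harmony at that moment is E major triad (E, G#, B); C6 is not a chord tone.
It is approached by leap up from E5 and left by step down to B5.
Leap in, step out — an appoggiatura.
The harmony at that moment is F dominant seventh chord (F, A, C, Eb); G4 is not a chord tone.
It is approached by leap down from C5 and left by step up to A4.
Leap in, step out — an appoggiatura.

C5 (beat 2) — neighbor tone; C6 (beat 7) — appoggiatura; G4 (beat 11) — appoggiatura.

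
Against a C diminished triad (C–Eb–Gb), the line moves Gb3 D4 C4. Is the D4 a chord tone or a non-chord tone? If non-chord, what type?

The harmony at that moment is C diminished triad (C, Eb, Gb); D4 is not a chord tone.
It is approached by leap up from Gb3 and left by step down to C4.
Leap in, step out — an appoggiatura.

Non-chord tone — an appoggiatura.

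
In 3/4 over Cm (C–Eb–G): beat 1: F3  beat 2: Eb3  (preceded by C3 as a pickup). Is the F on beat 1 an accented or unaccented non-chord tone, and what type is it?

The harmony at that moment is C minor triad (C, Eb, G); F3 is not a chord tone.
It is approached by leap up from C3 and left by step down to Eb3.
Leap in, step out — an appoggiatura.
It falls on the downbeat, so it is accented.

Accented appoggiatura.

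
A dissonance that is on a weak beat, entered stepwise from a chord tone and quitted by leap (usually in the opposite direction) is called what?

Escape tone.

Approach: by step. Departure: by leap. Metric position: weak.
Step in, leap out, from a weak position — an escape tone (échappée). (It is the mirror image of the appoggiatura, which leaps in and steps out on a strong beat.)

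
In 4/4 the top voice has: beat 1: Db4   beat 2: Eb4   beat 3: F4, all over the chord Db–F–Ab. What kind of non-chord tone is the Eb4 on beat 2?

The harmony at that moment is Db major triad (Db, F, Ab); Eb4 is not a chord tone.
It is approached by step up from Db4 and left by step up to F4.
Step in, step out in the same direction — a passing tone.

Passing tone.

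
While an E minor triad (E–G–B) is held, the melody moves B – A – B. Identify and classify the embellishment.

The harmony at that moment is E minor triad (E, G, B); A is not a chord tone.
It is approached by step down from B and left by step up to B.
Step away and step back to the same note — a neighbor tone (lower neighbor).

A is a neighbor tone.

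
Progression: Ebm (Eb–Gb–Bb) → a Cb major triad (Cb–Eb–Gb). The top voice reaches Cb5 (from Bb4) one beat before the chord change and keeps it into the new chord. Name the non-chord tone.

The harmony at that moment is Eb minor triad (Eb, Gb, Bb); Cb5 is not a chord tone.
It is approached by step up from Bb4 and then sustained as the same pitch into the next harmony.
Arriving early and becoming a chord tone when the harmony changes — an anticipation.

Cb5 is an anticipation.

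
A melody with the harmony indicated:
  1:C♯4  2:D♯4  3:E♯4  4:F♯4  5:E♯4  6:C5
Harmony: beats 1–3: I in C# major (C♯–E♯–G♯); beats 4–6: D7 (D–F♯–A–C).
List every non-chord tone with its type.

D♯4 (beat 2) — passing tone; E♯4 (beat 5) — escape tone.

The harmony at that moment is C♯ major triad (C♯, E♯, G♯); D♯4 is not a chord tone.
It is approached by step up from C♯4 and left by step up to E♯4.
Step in, step out in the same direction — a passing tone.
The harmony at that moment is D dominant seventh chord (D, F♯, A, C); E♯4 is not a chord tone.
It is approached by step down from F♯4 and left by leap up to C5.
Step in, leap out — an escape tone.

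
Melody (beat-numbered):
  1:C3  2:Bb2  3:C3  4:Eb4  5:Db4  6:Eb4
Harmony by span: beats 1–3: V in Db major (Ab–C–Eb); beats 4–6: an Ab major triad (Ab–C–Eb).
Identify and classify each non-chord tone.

The harmony at that moment is Ab major triad (Ab, C, Eb); Bb2 is not a chord tone.
It is approached by step down from C3 and left by step up to C3.
Step away and step back to the same note — a neighbor tone (lower neighbor).
The harmony at that moment is Ab major triad (Ab, C, Eb); Db4 is not a chord tone.
It is approached by step down from Eb4 and left by step up to Eb4.
Step away and step back to the same note — a neighbor tone (lower neighbor).

Bb2 (beat 2) — neighbor tone; Db4 (beat 5) — neighbor tone.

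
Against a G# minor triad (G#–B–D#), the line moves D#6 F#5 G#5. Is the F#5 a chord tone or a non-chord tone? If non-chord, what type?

The harmony at that moment is G# minor triad (G#, B, D#); F#5 is not a chord tone.
It is approached by leap down from D#6 and left by step up to G#5.
Leap in, step out — an appoggiatura.

Non-chord tone — an appoggiatura.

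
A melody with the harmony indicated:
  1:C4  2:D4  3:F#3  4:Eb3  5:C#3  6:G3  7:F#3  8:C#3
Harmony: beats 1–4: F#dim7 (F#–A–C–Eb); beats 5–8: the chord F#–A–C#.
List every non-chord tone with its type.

D4 (beat 2) — escape tone; G3 (beat 6) — appoggiatura.

The harmony at that moment is F# diminished seventh chord (F#, A, C, Eb); D4 is not a chord tone.
It is approached by step up from C4 and left by leap down to F#3.
Step in, leap out — an escape tone.
The harmony at that moment is F# minor triad (F#, A, C#); G3 is not a chord tone.
It is approached by leap up from C#3 and left by step down to F#3.
Leap in, step out — an appoggiatura.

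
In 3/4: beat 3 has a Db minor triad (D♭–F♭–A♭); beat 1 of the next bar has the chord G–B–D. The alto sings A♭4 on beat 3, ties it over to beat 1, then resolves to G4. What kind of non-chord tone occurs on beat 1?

The harmony at that moment is G major triad (G, B, D); A♭4 is not a chord tone.
It is held over (the same pitch as the preceding A♭4) and left by step down to G4.
Held over from the previous chord and resolving down by step — a suspension.

Suspension.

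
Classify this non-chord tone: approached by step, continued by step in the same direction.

Approach: by step. Departure: by step, continuing in the same direction.
Stepwise on both sides with no change of direction means the note fills in the space between two different chord tones — a passing tone. (Had it turned back to its starting note it would be a neighbor tone instead.)

Passing tone.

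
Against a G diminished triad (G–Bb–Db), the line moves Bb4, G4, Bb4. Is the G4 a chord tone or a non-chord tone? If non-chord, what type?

G diminished triad contains G, Bb, Db; G is the root, so it is a chord tone.

Chord tone (the root of G diminished triad).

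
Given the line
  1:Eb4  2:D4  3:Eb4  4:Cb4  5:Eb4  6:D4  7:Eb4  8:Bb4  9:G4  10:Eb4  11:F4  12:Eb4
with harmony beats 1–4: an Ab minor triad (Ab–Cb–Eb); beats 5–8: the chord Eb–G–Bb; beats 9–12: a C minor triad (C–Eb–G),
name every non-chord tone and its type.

The harmony at that moment is Ab minor triad (Ab, Cb, Eb); D4 is not a chord tone.
It is approached by step down from Eb4 and left by step up to Eb4.
Step away and step back to the same note — a neighbor tone (lower neighbor).
The harmony at that moment is Eb major triad (Eb, G, Bb); D4 is not a chord tone.
It is approached by step down from Eb4 and left by step up to Eb4.
Step away and step back to the same note — a neighbor tone (lower neighbor).
The harmony at that moment is C minor triad (C, Eb, G); F4 is not a chord tone.
It is approached by step up from Eb4 and left by step down to Eb4.
Step away and step back to the same note — a neighbor tone (upper neighbor).

D4 (beat 2) — neighbor tone; D4 (beat 6) — neighbor tone; F4 (beat 11) — neighbor tone.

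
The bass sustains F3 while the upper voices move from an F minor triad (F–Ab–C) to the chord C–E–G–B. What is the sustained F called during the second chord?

Pedal tone (pedal point).

The harmony at that moment is C major seventh chord (C, E, G, B); F3 is not a chord tone.
It is held over (the same pitch as the preceding F3) and then sustained as the same pitch into the next harmony.
Sustained through a change of harmony — a pedal tone.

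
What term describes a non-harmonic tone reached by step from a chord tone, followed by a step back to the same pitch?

Approach: by step. Departure: by step in the opposite direction, back to the starting pitch.
Stepwise on both sides but reversing to return to the same chord tone — a neighbor tone. (Had it continued onward in the same direction it would be a passing tone instead.)

Neighbor tone.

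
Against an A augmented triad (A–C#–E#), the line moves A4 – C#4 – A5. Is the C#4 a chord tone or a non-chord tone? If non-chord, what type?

A augmented triad contains A, C#, E#; C# is the third, so it is a chord tone.

Chord tone (the third of A augmented triad).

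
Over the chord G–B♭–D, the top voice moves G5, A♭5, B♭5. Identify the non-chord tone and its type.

The harmony at that moment is G minor triad (G, B♭, D); A♭5 is not a chord tone.
It is approached by step up from G5 and left by step up to B♭5.
Step in, step out in the same direction — a passing tone.

A♭5 is a passing tone.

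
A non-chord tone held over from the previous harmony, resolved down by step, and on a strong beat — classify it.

Suspension.

Approach: by preparation — the pitch is first a chord tone, then held (tied or repeated) while the harmony changes under it. Departure: down by step. Metric position: strong.
A prepared dissonance that resolves downward by step — a suspension. (The same figure resolving upward would be a retardation.)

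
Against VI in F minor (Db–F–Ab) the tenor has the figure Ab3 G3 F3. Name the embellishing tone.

G3 is a passing tone.

The harmony at that moment is Db major triad (Db, F, Ab); G3 is not a chord tone.
It is approached by step down from Ab3 and left by step down to F3.
Step in, step out in the same direction — a passing tone.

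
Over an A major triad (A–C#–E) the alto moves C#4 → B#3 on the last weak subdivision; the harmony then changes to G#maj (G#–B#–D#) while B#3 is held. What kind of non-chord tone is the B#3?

B#3 is an anticipation.

The harmony at that moment is A major triad (A, C#, E); B#3 is not a chord tone.
It is approached by step down from C#4 and then sustained as the same pitch into the next harmony.
Arriving early and becoming a chord tone when the harmony changes — an anticipation.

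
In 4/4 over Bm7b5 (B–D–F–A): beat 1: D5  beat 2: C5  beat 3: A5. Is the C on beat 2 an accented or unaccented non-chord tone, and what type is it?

Unaccented escape tone.

The harmony at that moment is B half-diminished seventh chord (B, D, F, A); C5 is not a chord tone.
It is approached by step down from D5 and left by leap up to A5.
Step in, leap out — an escape tone.
It falls on a weak beat, so it is unaccented.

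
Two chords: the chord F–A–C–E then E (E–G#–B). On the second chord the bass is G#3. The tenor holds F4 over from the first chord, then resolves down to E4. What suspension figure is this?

At the second chord the bass is G#3. The suspended F4 lies a seventh above the bass; after resolving down by step to E4, the interval above the bass becomes a sixth.
Suspension figures are named by those two intervals: 7–6.

7–6 suspension.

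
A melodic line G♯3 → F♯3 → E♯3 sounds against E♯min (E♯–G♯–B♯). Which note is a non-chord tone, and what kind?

F♯3 is a passing tone.

The harmony at that moment is E♯ minor triad (E♯, G♯, B♯); F♯3 is not a chord tone.
It is approached by step down from G♯3 and left by step down to E♯3.
Step in, step out in the same direction — a passing tone.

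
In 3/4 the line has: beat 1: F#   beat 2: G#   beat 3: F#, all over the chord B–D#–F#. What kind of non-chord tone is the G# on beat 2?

The harmony at that moment is B major triad (B, D#, F#); G# is not a chord tone.
It is approached by step up from F# and left by step down to F#.
Step away and step back to the same note — a neighbor tone (upper neighbor).

Upper neighbor tone.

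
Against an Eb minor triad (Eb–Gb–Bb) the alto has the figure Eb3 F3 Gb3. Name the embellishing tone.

The harmony at that moment is Eb minor triad (Eb, Gb, Bb); F3 is not a chord tone.
It is approached by step up from Eb3 and left by step up to Gb3.
Step in, step out in the same direction — a passing tone.

F3 is a passing tone.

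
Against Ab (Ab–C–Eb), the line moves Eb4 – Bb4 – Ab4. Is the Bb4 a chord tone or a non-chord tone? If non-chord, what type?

Non-chord tone — an appoggiatura.

The harmony at that moment is Ab major triad (Ab, C, Eb); Bb4 is not a chord tone.
It is approached by leap up from Eb4 and left by step down to Ab4.
Leap in, step out — an appoggiatura.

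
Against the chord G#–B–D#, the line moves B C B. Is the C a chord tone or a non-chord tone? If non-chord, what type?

Non-chord tone — a neighbor tone.

The harmony at that moment is G# minor triad (G#, B, D#); C is not a chord tone.
It is approached by step up from B and left by step down to B.
Step away and step back to the same note — a neighbor tone (upper neighbor).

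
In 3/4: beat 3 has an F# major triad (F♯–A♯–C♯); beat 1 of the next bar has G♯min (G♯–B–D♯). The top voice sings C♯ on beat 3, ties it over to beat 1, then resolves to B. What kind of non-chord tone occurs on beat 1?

Suspension.

The harmony at that moment is G♯ minor triad (G♯, B, D♯); C♯ is not a chord tone.
It is held over (the same pitch as the preceding C♯) and left by step down to B.
Held over from the previous chord and resolving down by step — a suspension.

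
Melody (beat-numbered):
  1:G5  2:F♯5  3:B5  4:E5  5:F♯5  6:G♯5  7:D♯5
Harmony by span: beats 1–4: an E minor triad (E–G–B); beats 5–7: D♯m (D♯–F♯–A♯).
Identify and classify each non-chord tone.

The harmony at that moment is E minor triad (E, G, B); F♯5 is not a chord tone.
It is approached by step down from G5 and left by leap up to B5.
Step in, leap out — an escape tone.
The harmony at that moment is D♯ minor triad (D♯, F♯, A♯); G♯5 is not a chord tone.
It is approached by step up from F♯5 and left by leap down to D♯5.
Step in, leap out — an escape tone.

F♯5 (beat 2) — escape tone; G♯5 (beat 6) — escape tone.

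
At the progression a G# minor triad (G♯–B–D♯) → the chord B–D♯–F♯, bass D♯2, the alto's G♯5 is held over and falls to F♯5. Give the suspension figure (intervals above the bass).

At the second chord the bass is D♯2. The suspended G♯5 lies a fourth above the bass; after resolving down by step to F♯5, the interval above the bass becomes a third.
Suspension figures are named by those two intervals: 4–3.

4–3 suspension.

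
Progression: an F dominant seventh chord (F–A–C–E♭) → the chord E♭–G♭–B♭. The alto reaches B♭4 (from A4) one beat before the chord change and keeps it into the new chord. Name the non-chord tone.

The harmony at that moment is F dominant seventh chord (F, A, C, E♭); B♭4 is not a chord tone.
It is approached by step up from A4 and then sustained as the same pitch into the next harmony.
Arriving early and becoming a chord tone when the harmony changes — an anticipation.

B♭4 is an anticipation.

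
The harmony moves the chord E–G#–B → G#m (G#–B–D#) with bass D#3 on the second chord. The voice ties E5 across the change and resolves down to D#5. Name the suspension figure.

At the second chord the bass is D#3. The suspended E5 lies a ninth above the bass; after resolving down by step to D#5, the interval above the bass becomes an octave.
Suspension figures are named by those two intervals: 9–8.

9–8 suspension.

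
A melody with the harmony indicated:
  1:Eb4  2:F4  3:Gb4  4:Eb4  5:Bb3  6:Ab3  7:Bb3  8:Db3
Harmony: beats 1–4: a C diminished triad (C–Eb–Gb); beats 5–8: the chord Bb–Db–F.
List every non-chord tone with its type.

F4 (beat 2) — passing tone; Ab3 (beat 6) — neighbor tone.

The harmony at that moment is C diminished triad (C, Eb, Gb); F4 is not a chord tone.
It is approached by step up from Eb4 and left by step up to Gb4.
Step in, step out in the same direction — a passing tone.
The harmony at that moment is Bb minor triad (Bb, Db, F); Ab3 is not a chord tone.
It is approached by step down from Bb3 and left by step up to Bb3.
Step away and step back to the same note — a neighbor tone (lower neighbor).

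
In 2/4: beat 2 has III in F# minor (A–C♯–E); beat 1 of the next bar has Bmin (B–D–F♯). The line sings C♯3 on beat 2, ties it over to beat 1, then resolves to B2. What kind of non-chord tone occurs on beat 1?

Suspension.

The harmony at that moment is B minor triad (B, D, F♯); C♯3 is not a chord tone.
It is held over (the same pitch as the preceding C♯3) and left by step down to B2.
Held over from the previous chord and resolving down by step — a suspension.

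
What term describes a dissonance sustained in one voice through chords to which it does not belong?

Approach: none. Departure: none — a single pitch is sustained while the chords change around it, passing through harmonies that do not contain it.
No melodic motion at all; the dissonance is created entirely by the moving harmonies against the stationary note — a pedal tone (pedal point).

Pedal tone.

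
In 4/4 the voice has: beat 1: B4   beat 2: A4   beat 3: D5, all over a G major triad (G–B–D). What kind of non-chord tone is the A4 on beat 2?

The harmony at that moment is G major triad (G, B, D); A4 is not a chord tone.
It is approached by step down from B4 and left by leap up to D5.
Step in, leap out, on a weak beat — an escape tone.

Escape tone.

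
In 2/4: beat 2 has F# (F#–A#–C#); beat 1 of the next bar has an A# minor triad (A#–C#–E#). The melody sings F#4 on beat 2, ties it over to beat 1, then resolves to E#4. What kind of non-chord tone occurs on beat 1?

The harmony at that moment is A# minor triad (A#, C#, E#); F#4 is not a chord tone.
It is held over (the same pitch as the preceding F#4) and left by step down to E#4.
Held over from the previous chord and resolving down by step — a suspension.

Suspension.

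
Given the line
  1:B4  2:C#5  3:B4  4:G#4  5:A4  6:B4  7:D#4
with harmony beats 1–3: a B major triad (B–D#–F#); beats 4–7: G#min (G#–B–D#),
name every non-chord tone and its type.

The harmony at that moment is B major triad (B, D#, F#); C#5 is not a chord tone.
It is approached by step up from B4 and left by step down to B4.
Step away and step back to the same note — a neighbor tone (upper neighbor).
The harmony at that moment is G# minor triad (G#, B, D#); A4 is not a chord tone.
It is approached by step up from G#4 and left by step up to B4.
Step in, step out in the same direction — a passing tone.

C#5 (beat 2) — neighbor tone; A4 (beat 5) — passing tone.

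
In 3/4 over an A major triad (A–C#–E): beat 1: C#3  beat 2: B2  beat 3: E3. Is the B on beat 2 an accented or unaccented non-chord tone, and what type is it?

Unaccented escape tone.

The harmony at that moment is A major triad (A, C#, E); B2 is not a chord tone.
It is approached by step down from C#3 and left by leap up to E3.
Step in, leap out — an escape tone.
It falls on a weak beat, so it is unaccented.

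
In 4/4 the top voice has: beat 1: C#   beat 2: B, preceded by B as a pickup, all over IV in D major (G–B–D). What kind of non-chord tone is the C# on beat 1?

Upper neighbor tone.

The harmony at that moment is G major triad (G, B, D); C# is not a chord tone.
It is approached by step up from B and left by step down to B.
Step away and step back to the same note — a neighbor tone (upper neighbor).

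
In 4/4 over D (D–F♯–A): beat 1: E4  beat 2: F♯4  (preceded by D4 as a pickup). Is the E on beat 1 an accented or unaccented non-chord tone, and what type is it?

Accented passing tone.

The harmony at that moment is D major triad (D, F♯, A); E4 is not a chord tone.
It is approached by step up from D4 and left by step up to F♯4.
Step in, step out in the same direction — a passing tone.
It falls on the downbeat, so it is accented.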